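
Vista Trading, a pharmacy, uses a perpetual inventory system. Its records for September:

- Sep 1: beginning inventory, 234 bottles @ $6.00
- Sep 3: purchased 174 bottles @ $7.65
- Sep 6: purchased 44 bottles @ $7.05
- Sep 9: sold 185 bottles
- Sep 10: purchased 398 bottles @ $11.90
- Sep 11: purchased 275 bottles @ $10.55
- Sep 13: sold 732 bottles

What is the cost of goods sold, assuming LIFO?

Sep 9, 185 sold [LIFO — newest first]: 44 @ $7.05 + 141 @ $7.65 = $1,388.85
Sep 13, 732 sold [LIFO — newest first]: 275 @ $10.55 + 398 @ $11.90 + 33 @ $7.65 + 26 @ $6.00 = $8,045.90
Total COGS = $1,388.85 + $8,045.90 = $9,434.75
Ending inventory: 208 @ $6.00 = $1,248.00

COGS = $9,434.75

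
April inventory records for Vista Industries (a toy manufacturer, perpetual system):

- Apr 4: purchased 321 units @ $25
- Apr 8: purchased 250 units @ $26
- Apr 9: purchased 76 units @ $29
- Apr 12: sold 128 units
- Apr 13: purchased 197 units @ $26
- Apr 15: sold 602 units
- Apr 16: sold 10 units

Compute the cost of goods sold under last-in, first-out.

Apr 12, 128 sold [LIFO — newest first]: 76 @ $29 + 52 @ $26 = $3,556
Apr 15, 602 sold [LIFO — newest first]: 197 @ $26 + 198 @ $26 + 207 @ $25 = $15,445
Apr 16, 10 sold [LIFO — newest first]: 10 @ $25 = $250
Total COGS = $3,556 + $15,445 + $250 = $19,251
Ending inventory: 104 @ $25 = $2,600
Check: goods available $21,851 = COGS $19,251 + ending $2,600

COGS = $19,251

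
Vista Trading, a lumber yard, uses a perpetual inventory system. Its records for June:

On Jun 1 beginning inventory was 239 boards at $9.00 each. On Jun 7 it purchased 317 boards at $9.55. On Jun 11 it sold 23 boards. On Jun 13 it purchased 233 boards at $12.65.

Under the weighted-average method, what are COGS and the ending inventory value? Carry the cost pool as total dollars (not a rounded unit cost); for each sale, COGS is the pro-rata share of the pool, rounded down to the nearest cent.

After Jun 1: 239 on hand, pool $2,151.00 (≈ $9.0000 each)
After Jun 7: 556 on hand, pool $5,178.35 (≈ $9.3136 each)
Jun 11, sell 23: 23/556 × $5,178.35 → $214.21
After Jun 13: 766 on hand, pool $7,911.59 (≈ $10.3284 each)
Ending inventory (cost pool remaining) = $7,911.59

COGS = $214.21; ending inventory = $7,911.59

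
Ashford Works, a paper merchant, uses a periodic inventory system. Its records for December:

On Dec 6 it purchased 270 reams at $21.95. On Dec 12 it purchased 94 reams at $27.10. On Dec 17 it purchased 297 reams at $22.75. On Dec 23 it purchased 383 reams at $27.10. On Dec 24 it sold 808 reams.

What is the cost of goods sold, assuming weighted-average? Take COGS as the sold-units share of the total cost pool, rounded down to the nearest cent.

COGS = $19,820.72

Dec 24, sell 808: 808/1044 × $25,609.95 → $19,820.72
Ending inventory (cost pool remaining) = $5,789.23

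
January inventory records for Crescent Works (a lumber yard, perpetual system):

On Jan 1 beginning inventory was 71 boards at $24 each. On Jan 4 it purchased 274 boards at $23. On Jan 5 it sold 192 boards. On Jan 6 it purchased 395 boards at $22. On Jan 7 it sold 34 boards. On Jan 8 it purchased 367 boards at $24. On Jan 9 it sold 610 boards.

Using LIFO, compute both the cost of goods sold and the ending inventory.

Jan 5, 192 sold [LIFO — newest first]: 192 @ $23 = $4,416
Jan 7, 34 sold [LIFO — newest first]: 34 @ $22 = $748
Jan 9, 610 sold [LIFO — newest first]: 367 @ $24 + 243 @ $22 = $14,154
Total COGS = $4,416 + $748 + $14,154 = $19,318
Ending inventory: 71 @ $24 + 82 @ $23 + 118 @ $22 = $6,186
Check: goods available $25,504 = COGS $19,318 + ending $6,186

COGS = $19,318; ending inventory = $6,186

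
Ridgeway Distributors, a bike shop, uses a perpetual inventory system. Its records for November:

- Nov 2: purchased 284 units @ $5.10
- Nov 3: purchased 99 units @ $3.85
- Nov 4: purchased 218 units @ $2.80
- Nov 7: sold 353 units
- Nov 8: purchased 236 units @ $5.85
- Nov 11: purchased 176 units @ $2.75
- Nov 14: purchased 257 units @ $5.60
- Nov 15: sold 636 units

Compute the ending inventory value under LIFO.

Ending inventory = $1,457.85

Nov 7, 353 sold [LIFO — newest first]: 218 @ $2.80 + 99 @ $3.85 + 36 @ $5.10 = $1,175.15
Nov 15, 636 sold [LIFO — newest first]: 257 @ $5.60 + 176 @ $2.75 + 203 @ $5.85 = $3,110.75
Total COGS = $1,175.15 + $3,110.75 = $4,285.90
Ending inventory: 248 @ $5.10 + 33 @ $5.85 = $1,457.85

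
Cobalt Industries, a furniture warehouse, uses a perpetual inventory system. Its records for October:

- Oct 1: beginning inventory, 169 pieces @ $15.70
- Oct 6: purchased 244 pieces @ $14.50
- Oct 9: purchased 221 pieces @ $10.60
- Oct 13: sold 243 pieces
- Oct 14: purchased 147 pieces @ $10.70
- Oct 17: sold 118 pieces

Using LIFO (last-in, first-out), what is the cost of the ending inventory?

Oct 13, 243 sold [LIFO — newest first]: 221 @ $10.60 + 22 @ $14.50 = $2,661.60
Oct 17, 118 sold [LIFO — newest first]: 118 @ $10.70 = $1,262.60
Total COGS = $2,661.60 + $1,262.60 = $3,924.20
Ending inventory: 169 @ $15.70 + 222 @ $14.50 + 29 @ $10.70 = $6,182.60

Ending inventory = $6,182.60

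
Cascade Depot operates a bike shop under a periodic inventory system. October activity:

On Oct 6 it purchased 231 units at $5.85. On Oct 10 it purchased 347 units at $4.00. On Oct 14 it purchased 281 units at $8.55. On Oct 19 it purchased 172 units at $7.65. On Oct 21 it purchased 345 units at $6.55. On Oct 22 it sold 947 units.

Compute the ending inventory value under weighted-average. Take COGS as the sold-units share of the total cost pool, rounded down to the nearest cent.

Oct 22, sell 947: 947/1376 × $8,717.45 → $5,999.58
Ending inventory (cost pool remaining) = $2,717.87
Check: goods available $8,717.45 = COGS $5,999.58 + ending $2,717.87

Ending inventory = $2,717.87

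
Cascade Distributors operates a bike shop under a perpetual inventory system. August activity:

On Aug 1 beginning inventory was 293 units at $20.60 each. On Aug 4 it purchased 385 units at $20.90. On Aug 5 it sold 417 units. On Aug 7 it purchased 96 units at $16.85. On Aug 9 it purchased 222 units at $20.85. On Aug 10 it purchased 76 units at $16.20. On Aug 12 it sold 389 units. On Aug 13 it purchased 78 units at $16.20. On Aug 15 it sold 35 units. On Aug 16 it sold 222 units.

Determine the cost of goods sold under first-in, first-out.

COGS = $21,414.00

Aug 5, 417 sold [FIFO — oldest first]: 293 @ $20.60 + 124 @ $20.90 = $8,627.40
Aug 12, 389 sold [FIFO — oldest first]: 261 @ $20.90 + 96 @ $16.85 + 32 @ $20.85 = $7,739.70
Aug 15, 35 sold [FIFO — oldest first]: 35 @ $20.85 = $729.75
Aug 16, 222 sold [FIFO — oldest first]: 155 @ $20.85 + 67 @ $16.20 = $4,317.15
Total COGS = $8,627.40 + $7,739.70 + $729.75 + $4,317.15 = $21,414.00
Ending inventory: 9 @ $16.20 + 78 @ $16.20 = $1,409.40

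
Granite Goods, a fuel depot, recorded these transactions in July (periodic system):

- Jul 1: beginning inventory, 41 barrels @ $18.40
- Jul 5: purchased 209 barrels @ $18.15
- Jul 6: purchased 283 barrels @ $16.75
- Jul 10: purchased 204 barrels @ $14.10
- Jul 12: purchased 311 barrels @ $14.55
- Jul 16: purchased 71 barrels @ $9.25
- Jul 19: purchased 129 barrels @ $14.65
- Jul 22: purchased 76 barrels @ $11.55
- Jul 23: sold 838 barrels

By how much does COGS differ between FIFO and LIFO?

FIFO COGS: 41 @ $18.40 + 209 @ $18.15 + 283 @ $16.75 + 204 @ $14.10 + 101 @ $14.55 = $13,633.95
LIFO COGS: 76 @ $11.55 + 129 @ $14.65 + 71 @ $9.25 + 311 @ $14.55 + 204 @ $14.10 + 47 @ $16.75 = $11,613.10
Difference = |$13,633.95 − $11,613.10| = $2,020.85

$2,020.85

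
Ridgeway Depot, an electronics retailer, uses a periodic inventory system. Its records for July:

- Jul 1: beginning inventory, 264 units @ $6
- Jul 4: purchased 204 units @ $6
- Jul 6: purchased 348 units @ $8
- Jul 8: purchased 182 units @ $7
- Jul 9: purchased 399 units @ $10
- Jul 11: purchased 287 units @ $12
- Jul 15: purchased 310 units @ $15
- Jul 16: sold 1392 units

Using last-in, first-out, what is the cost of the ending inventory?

Jul 16, 1392 sold [LIFO — newest first]: 310 @ $15 + 287 @ $12 + 399 @ $10 + 182 @ $7 + 214 @ $8 = $15,070
Ending inventory: 264 @ $6 + 204 @ $6 + 134 @ $8 = $3,880

Ending inventory = $3,880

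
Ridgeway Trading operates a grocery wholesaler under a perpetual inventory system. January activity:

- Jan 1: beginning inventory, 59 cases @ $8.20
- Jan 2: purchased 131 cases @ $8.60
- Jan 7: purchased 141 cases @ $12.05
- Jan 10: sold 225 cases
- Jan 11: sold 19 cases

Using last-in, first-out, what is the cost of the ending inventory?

Jan 10, 225 sold [LIFO — newest first]: 141 @ $12.05 + 84 @ $8.60 = $2,421.45
Jan 11, 19 sold [LIFO — newest first]: 19 @ $8.60 = $163.40
Total COGS = $2,421.45 + $163.40 = $2,584.85
Ending inventory: 59 @ $8.20 + 28 @ $8.60 = $724.60
Check: goods available $3,309.45 = COGS $2,584.85 + ending $724.60

Ending inventory = $724.60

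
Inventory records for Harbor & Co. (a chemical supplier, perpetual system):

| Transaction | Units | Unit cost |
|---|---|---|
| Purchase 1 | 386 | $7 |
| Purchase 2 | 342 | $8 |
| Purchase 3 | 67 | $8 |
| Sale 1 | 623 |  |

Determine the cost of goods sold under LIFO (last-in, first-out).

Sale 1 (623) [LIFO — newest first]: 67 @ $8 + 342 @ $8 + 214 @ $7 = $4,770
Ending inventory: 172 @ $7 = $1,204
Check: goods available $5,974 = COGS $4,770 + ending $1,204

COGS = $4,770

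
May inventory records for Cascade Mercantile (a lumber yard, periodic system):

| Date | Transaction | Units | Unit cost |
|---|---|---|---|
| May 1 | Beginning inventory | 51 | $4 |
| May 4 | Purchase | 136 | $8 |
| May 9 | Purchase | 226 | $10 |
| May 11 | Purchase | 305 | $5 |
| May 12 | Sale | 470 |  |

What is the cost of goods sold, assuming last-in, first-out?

COGS = $3,175

May 12, 470 sold [LIFO — newest first]: 305 @ $5 + 165 @ $10 = $3,175
Ending inventory: 51 @ $4 + 136 @ $8 + 61 @ $10 = $1,902
Check: goods available $5,077 = COGS $3,175 + ending $1,902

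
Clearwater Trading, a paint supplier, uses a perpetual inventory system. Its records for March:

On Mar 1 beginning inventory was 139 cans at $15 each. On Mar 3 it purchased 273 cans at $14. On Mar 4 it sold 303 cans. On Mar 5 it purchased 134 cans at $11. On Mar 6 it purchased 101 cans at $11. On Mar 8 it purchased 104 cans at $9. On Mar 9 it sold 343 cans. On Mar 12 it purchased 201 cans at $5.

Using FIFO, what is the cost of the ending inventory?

Ending inventory = $1,952

Mar 4, 303 sold [FIFO — oldest first]: 139 @ $15 + 164 @ $14 = $4,381
Mar 9, 343 sold [FIFO — oldest first]: 109 @ $14 + 134 @ $11 + 100 @ $11 = $4,100
Total COGS = $4,381 + $4,100 = $8,481
Ending inventory: 1 @ $11 + 104 @ $9 + 201 @ $5 = $1,952
Check: goods available $10,433 = COGS $8,481 + ending $1,952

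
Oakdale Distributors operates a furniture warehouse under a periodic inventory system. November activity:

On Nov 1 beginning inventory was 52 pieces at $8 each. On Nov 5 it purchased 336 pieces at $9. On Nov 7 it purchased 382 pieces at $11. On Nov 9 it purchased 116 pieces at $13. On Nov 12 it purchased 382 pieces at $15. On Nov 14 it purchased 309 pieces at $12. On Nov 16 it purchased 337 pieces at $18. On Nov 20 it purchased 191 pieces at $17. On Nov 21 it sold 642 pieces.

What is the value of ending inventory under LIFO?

Ending inventory = $17,220

Nov 21, 642 sold [LIFO — newest first]: 191 @ $17 + 337 @ $18 + 114 @ $12 = $10,681
Ending inventory: 52 @ $8 + 336 @ $9 + 382 @ $11 + 116 @ $13 + 382 @ $15 + 195 @ $12 = $17,220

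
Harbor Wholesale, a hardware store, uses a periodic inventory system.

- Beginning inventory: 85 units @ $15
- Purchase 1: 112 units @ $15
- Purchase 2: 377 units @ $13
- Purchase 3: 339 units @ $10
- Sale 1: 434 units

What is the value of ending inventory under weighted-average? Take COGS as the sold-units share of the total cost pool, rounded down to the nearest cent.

Ending inventory = $5,900.15

Sale 1, sell 434: 434/913 × $11,246.00 → $5,345.85
Ending inventory (cost pool remaining) = $5,900.15
Check: goods available $11,246.00 = COGS $5,345.85 + ending $5,900.15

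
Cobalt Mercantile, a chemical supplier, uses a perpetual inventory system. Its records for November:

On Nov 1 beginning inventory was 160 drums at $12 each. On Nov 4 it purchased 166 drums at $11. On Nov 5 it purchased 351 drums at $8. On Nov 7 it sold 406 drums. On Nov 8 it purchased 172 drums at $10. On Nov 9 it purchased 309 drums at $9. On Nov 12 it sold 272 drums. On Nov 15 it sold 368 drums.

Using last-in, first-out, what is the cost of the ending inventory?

Nov 7, 406 sold [LIFO — newest first]: 351 @ $8 + 55 @ $11 = $3,413
Nov 12, 272 sold [LIFO — newest first]: 272 @ $9 = $2,448
Nov 15, 368 sold [LIFO — newest first]: 37 @ $9 + 172 @ $10 + 111 @ $11 + 48 @ $12 = $3,850
Total COGS = $3,413 + $2,448 + $3,850 = $9,711
Ending inventory: 112 @ $12 = $1,344

Ending inventory = $1,344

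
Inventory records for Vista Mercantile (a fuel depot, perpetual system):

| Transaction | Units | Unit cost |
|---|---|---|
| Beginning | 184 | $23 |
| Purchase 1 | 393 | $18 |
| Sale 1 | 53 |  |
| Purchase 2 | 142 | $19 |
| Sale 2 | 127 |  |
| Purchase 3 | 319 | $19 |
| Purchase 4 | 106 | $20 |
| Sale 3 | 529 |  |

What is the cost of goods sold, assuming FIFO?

COGS = $13,814

Sale 1 (53) [FIFO — oldest first]: 53 @ $23 = $1,219
Sale 2 (127) [FIFO — oldest first]: 127 @ $23 = $2,921
Sale 3 (529) [FIFO — oldest first]: 4 @ $23 + 393 @ $18 + 132 @ $19 = $9,674
Total COGS = $1,219 + $2,921 + $9,674 = $13,814
Ending inventory: 10 @ $19 + 319 @ $19 + 106 @ $20 = $8,371
Check: goods available $22,185 = COGS $13,814 + ending $8,371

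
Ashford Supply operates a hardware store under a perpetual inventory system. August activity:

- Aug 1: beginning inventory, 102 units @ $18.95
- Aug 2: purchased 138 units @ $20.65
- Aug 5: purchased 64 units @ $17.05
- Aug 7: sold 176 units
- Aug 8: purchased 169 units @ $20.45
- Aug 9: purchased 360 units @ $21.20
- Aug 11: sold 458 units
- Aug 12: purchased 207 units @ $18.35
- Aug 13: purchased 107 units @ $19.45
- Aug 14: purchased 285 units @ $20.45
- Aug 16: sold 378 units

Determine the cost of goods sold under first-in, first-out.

Aug 7, 176 sold [FIFO — oldest first]: 102 @ $18.95 + 74 @ $20.65 = $3,461.00
Aug 11, 458 sold [FIFO — oldest first]: 64 @ $20.65 + 64 @ $17.05 + 169 @ $20.45 + 161 @ $21.20 = $9,282.05
Aug 16, 378 sold [FIFO — oldest first]: 199 @ $21.20 + 179 @ $18.35 = $7,503.45
Total COGS = $3,461.00 + $9,282.05 + $7,503.45 = $20,246.50
Ending inventory: 28 @ $18.35 + 107 @ $19.45 + 285 @ $20.45 = $8,423.20

COGS = $20,246.50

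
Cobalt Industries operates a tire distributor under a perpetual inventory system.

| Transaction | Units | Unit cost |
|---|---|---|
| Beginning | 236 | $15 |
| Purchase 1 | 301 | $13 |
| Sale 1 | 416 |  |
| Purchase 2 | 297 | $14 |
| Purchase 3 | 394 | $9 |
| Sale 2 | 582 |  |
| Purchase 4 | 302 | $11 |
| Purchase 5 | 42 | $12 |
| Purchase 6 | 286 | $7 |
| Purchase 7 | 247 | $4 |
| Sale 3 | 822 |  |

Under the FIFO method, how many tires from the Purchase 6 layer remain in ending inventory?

38

Sale 1 (416) [FIFO — oldest first]: 236 @ $15 + 180 @ $13 = $5,880
Sale 2 (582) [FIFO — oldest first]: 121 @ $13 + 297 @ $14 + 164 @ $9 = $7,207
Sale 3 (822) [FIFO — oldest first]: 230 @ $9 + 302 @ $11 + 42 @ $12 + 248 @ $7 = $7,632
Total COGS = $5,880 + $7,207 + $7,632 = $20,719
Ending inventory: 38 @ $7 + 247 @ $4 = $1,254
Check: goods available $21,973 = COGS $20,719 + ending $1,254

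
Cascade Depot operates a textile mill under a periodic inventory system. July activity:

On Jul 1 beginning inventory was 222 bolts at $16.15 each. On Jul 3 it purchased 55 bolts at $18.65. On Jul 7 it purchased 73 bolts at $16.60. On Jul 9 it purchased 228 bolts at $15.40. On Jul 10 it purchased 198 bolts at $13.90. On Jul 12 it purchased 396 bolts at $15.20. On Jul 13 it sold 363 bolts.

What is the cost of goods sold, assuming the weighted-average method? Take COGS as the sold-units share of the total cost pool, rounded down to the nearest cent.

COGS = $5,607.74

Jul 13, sell 363: 363/1172 × $18,105.45 → $5,607.74
Ending inventory (cost pool remaining) = $12,497.71
Check: goods available $18,105.45 = COGS $5,607.74 + ending $12,497.71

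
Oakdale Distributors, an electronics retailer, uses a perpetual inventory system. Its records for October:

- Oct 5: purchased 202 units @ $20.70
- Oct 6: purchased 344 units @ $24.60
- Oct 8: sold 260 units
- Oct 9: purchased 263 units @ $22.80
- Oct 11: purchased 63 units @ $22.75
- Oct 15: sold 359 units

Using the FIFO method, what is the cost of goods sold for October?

Oct 8, 260 sold [FIFO — oldest first]: 202 @ $20.70 + 58 @ $24.60 = $5,608.20
Oct 15, 359 sold [FIFO — oldest first]: 286 @ $24.60 + 73 @ $22.80 = $8,700.00
Total COGS = $5,608.20 + $8,700.00 = $14,308.20
Ending inventory: 190 @ $22.80 + 63 @ $22.75 = $5,765.25

COGS = $14,308.20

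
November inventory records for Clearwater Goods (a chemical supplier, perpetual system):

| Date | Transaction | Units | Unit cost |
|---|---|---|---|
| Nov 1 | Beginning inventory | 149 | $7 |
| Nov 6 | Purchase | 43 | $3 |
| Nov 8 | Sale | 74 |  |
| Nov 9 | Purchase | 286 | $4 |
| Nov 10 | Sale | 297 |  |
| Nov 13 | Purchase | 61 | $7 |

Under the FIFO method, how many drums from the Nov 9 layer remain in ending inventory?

107

Nov 8, 74 sold [FIFO — oldest first]: 74 @ $7 = $518
Nov 10, 297 sold [FIFO — oldest first]: 75 @ $7 + 43 @ $3 + 179 @ $4 = $1,370
Total COGS = $518 + $1,370 = $1,888
Ending inventory: 107 @ $4 + 61 @ $7 = $855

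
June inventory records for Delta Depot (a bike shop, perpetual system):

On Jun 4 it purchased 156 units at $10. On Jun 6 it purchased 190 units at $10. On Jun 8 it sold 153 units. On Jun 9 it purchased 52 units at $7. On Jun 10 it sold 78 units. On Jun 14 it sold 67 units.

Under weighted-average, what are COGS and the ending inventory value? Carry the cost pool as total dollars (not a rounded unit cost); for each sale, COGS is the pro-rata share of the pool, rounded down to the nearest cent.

After Jun 4: 156 on hand, pool $1,560.00 (≈ $10.0000 each)
After Jun 6: 346 on hand, pool $3,460.00 (≈ $10.0000 each)
Jun 8, sell 153: 153/346 × $3,460.00 → $1,530.00
After Jun 9: 245 on hand, pool $2,294.00 (≈ $9.3633 each)
Jun 10, sell 78: 78/245 × $2,294.00 → $730.33
Jun 14, sell 67: 67/167 × $1,563.67 → $627.34
Total COGS = $1,530.00 + $730.33 + $627.34 = $2,887.67
Ending inventory (cost pool remaining) = $936.33

COGS = $2,887.67; ending inventory = $936.33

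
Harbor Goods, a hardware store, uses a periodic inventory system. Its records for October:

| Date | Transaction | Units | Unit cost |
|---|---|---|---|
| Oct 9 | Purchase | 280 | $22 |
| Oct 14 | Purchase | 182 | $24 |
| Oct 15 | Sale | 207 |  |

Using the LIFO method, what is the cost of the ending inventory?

Ending inventory = $5,610

Oct 15, 207 sold [LIFO — newest first]: 182 @ $24 + 25 @ $22 = $4,918
Ending inventory: 255 @ $22 = $5,610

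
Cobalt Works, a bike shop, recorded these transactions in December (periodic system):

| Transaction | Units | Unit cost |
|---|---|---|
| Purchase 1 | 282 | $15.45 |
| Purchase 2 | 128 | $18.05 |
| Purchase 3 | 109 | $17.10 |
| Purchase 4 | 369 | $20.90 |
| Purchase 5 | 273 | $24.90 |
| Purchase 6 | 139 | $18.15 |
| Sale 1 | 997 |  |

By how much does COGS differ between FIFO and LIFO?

FIFO COGS: 282 @ $15.45 + 128 @ $18.05 + 109 @ $17.10 + 369 @ $20.90 + 109 @ $24.90 = $18,957.40
LIFO COGS: 139 @ $18.15 + 273 @ $24.90 + 369 @ $20.90 + 109 @ $17.10 + 107 @ $18.05 = $20,827.90
Difference = |$18,957.40 − $20,827.90| = $1,870.50

$1,870.50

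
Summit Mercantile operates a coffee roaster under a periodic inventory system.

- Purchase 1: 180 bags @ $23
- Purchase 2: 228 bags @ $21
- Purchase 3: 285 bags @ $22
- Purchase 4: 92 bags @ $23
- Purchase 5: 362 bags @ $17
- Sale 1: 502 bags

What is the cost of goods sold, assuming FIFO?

COGS = $10,996

Sale 1 (502) [FIFO — oldest first]: 180 @ $23 + 228 @ $21 + 94 @ $22 = $10,996
Ending inventory: 191 @ $22 + 92 @ $23 + 362 @ $17 = $12,472
Check: goods available $23,468 = COGS $10,996 + ending $12,472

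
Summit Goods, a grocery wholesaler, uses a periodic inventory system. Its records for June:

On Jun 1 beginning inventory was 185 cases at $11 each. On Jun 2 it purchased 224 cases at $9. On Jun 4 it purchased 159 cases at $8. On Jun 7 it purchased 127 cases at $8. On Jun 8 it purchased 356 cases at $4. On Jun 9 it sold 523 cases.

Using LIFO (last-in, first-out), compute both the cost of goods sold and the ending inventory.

COGS = $2,760; ending inventory = $5,003

Jun 9, 523 sold [LIFO — newest first]: 356 @ $4 + 127 @ $8 + 40 @ $8 = $2,760
Ending inventory: 185 @ $11 + 224 @ $9 + 119 @ $8 = $5,003
Check: goods available $7,763 = COGS $2,760 + ending $5,003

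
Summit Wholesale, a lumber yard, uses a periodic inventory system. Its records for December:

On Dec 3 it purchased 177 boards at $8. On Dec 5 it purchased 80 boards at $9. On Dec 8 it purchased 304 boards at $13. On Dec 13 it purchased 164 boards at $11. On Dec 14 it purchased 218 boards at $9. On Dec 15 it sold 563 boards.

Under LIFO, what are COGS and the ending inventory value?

COGS = $6,119; ending inventory = $3,735

Dec 15, 563 sold [LIFO — newest first]: 218 @ $9 + 164 @ $11 + 181 @ $13 = $6,119
Ending inventory: 177 @ $8 + 80 @ $9 + 123 @ $13 = $3,735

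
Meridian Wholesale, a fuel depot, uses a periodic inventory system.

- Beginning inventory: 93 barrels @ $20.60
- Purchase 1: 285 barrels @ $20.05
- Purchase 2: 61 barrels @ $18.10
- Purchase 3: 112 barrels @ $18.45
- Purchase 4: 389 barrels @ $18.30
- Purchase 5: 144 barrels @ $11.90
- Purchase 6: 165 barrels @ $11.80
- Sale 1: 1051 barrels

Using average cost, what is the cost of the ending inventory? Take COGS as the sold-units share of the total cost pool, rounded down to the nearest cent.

Ending inventory = $3,420.99

Sale 1, sell 1051: 1051/1249 × $21,579.85 → $18,158.86
Ending inventory (cost pool remaining) = $3,420.99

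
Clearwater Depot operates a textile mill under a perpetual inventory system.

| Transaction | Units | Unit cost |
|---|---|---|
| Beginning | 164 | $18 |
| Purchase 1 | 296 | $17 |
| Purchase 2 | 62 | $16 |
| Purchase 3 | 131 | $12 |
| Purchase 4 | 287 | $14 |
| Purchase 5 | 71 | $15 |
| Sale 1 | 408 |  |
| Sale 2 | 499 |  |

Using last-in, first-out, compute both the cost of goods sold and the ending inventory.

COGS = $13,759; ending inventory = $1,872

Sale 1 (408) [LIFO — newest first]: 71 @ $15 + 287 @ $14 + 50 @ $12 = $5,683
Sale 2 (499) [LIFO — newest first]: 81 @ $12 + 62 @ $16 + 296 @ $17 + 60 @ $18 = $8,076
Total COGS = $5,683 + $8,076 = $13,759
Ending inventory: 104 @ $18 = $1,872
Check: goods available $15,631 = COGS $13,759 + ending $1,872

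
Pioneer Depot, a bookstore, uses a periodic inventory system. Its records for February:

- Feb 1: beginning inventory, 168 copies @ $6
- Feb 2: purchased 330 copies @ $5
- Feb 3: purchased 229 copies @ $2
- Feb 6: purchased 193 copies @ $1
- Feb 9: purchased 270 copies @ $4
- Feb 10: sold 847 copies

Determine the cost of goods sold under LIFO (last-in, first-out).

Feb 10, 847 sold [LIFO — newest first]: 270 @ $4 + 193 @ $1 + 229 @ $2 + 155 @ $5 = $2,506
Ending inventory: 168 @ $6 + 175 @ $5 = $1,883

COGS = $2,506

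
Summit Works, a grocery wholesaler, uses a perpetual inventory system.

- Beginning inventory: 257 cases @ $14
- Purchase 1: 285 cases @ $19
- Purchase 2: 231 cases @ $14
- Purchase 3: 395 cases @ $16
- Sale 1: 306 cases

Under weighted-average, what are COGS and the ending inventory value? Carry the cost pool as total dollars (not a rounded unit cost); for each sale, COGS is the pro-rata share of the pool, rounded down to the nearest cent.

After Beginning: 257 on hand, pool $3,598.00 (≈ $14.0000 each)
After Purchase 1: 542 on hand, pool $9,013.00 (≈ $16.6292 each)
After Purchase 2: 773 on hand, pool $12,247.00 (≈ $15.8435 each)
After Purchase 3: 1168 on hand, pool $18,567.00 (≈ $15.8964 each)
Sale 1, sell 306: 306/1168 × $18,567.00 → $4,864.29
Ending inventory (cost pool remaining) = $13,702.71

COGS = $4,864.29; ending inventory = $13,702.71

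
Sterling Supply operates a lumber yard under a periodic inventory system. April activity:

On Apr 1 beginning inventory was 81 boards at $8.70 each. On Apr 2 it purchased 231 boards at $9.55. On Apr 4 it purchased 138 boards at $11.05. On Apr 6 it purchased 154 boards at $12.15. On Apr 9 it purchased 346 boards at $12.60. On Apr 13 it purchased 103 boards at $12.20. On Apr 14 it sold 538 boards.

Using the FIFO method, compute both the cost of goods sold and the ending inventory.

COGS = $5,504.85; ending inventory = $6,418.10

Apr 14, 538 sold [FIFO — oldest first]: 81 @ $8.70 + 231 @ $9.55 + 138 @ $11.05 + 88 @ $12.15 = $5,504.85
Ending inventory: 66 @ $12.15 + 346 @ $12.60 + 103 @ $12.20 = $6,418.10
Check: goods available $11,922.95 = COGS $5,504.85 + ending $6,418.10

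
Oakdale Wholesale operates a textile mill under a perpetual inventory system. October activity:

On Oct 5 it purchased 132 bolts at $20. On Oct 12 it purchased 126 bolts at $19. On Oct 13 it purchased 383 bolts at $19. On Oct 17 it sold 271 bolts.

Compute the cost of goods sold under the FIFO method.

Oct 17, 271 sold [FIFO — oldest first]: 132 @ $20 + 126 @ $19 + 13 @ $19 = $5,281
Ending inventory: 370 @ $19 = $7,030
Check: goods available $12,311 = COGS $5,281 + ending $7,030

COGS = $5,281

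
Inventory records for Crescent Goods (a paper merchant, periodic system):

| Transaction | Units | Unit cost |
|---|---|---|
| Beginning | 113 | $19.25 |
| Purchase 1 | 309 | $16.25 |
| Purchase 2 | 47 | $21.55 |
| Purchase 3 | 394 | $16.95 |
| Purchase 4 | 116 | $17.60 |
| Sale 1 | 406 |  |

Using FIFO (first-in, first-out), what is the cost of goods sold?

COGS = $6,936.50

Sale 1 (406) [FIFO — oldest first]: 113 @ $19.25 + 293 @ $16.25 = $6,936.50
Ending inventory: 16 @ $16.25 + 47 @ $21.55 + 394 @ $16.95 + 116 @ $17.60 = $9,992.75
Check: goods available $16,929.25 = COGS $6,936.50 + ending $9,992.75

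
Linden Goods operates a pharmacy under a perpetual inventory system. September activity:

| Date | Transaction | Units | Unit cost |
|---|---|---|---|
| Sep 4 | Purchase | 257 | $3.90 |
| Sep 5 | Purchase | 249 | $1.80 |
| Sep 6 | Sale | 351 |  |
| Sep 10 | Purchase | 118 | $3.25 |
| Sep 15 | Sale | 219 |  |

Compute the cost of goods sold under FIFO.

COGS = $1,658.50

Sep 6, 351 sold [FIFO — oldest first]: 257 @ $3.90 + 94 @ $1.80 = $1,171.50
Sep 15, 219 sold [FIFO — oldest first]: 155 @ $1.80 + 64 @ $3.25 = $487.00
Total COGS = $1,171.50 + $487.00 = $1,658.50
Ending inventory: 54 @ $3.25 = $175.50
Check: goods available $1,834.00 = COGS $1,658.50 + ending $175.50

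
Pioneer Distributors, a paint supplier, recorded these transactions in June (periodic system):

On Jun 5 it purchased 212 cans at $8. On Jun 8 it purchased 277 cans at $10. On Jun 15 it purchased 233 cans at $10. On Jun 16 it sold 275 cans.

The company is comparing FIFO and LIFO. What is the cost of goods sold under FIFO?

FIFO COGS: 212 @ $8 + 63 @ $10 = $2,326
LIFO COGS: 233 @ $10 + 42 @ $10 = $2,750

COGS = $2,326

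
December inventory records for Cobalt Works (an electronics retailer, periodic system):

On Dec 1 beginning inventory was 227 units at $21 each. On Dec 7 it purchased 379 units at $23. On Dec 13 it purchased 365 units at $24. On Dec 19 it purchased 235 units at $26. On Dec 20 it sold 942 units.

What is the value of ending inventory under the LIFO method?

Dec 20, 942 sold [LIFO — newest first]: 235 @ $26 + 365 @ $24 + 342 @ $23 = $22,736
Ending inventory: 227 @ $21 + 37 @ $23 = $5,618

Ending inventory = $5,618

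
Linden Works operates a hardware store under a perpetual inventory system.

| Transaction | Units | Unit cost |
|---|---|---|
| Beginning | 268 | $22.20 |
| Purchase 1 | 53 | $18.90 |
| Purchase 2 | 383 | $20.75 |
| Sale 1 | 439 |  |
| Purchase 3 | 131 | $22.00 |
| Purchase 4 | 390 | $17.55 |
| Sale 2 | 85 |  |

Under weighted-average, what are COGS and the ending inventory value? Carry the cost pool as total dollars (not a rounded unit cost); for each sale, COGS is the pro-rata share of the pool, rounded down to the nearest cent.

After Beginning: 268 on hand, pool $5,949.60 (≈ $22.2000 each)
After Purchase 1: 321 on hand, pool $6,951.30 (≈ $21.6551 each)
After Purchase 2: 704 on hand, pool $14,898.55 (≈ $21.1627 each)
Sale 1, sell 439: 439/704 × $14,898.55 → $9,290.43
After Purchase 3: 396 on hand, pool $8,490.12 (≈ $21.4397 each)
After Purchase 4: 786 on hand, pool $15,334.62 (≈ $19.5097 each)
Sale 2, sell 85: 85/786 × $15,334.62 → $1,658.32
Total COGS = $9,290.43 + $1,658.32 = $10,948.75
Ending inventory (cost pool remaining) = $13,676.30

COGS = $10,948.75; ending inventory = $13,676.30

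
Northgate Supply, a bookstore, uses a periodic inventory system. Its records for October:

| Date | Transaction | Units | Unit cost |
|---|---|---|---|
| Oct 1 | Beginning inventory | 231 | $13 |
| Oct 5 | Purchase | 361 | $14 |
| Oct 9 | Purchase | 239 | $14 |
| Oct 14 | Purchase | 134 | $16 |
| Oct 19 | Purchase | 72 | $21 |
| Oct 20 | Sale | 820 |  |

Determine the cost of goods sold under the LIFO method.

COGS = $12,238

Oct 20, 820 sold [LIFO — newest first]: 72 @ $21 + 134 @ $16 + 239 @ $14 + 361 @ $14 + 14 @ $13 = $12,238
Ending inventory: 217 @ $13 = $2,821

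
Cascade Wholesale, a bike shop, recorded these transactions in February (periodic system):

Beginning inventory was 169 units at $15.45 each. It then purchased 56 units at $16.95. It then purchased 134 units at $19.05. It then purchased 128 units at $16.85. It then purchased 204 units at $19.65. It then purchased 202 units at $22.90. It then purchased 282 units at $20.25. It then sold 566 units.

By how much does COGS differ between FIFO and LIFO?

FIFO COGS: 169 @ $15.45 + 56 @ $16.95 + 134 @ $19.05 + 128 @ $16.85 + 79 @ $19.65 = $9,822.10
LIFO COGS: 282 @ $20.25 + 202 @ $22.90 + 82 @ $19.65 = $11,947.60
Difference = |$9,822.10 − $11,947.60| = $2,125.50

$2,125.50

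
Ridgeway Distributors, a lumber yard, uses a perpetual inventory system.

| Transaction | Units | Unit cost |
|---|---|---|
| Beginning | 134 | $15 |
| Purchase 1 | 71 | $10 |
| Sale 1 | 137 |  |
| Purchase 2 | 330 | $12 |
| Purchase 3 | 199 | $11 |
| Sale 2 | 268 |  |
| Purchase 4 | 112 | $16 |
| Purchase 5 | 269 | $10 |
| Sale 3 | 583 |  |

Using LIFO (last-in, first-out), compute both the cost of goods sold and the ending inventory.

COGS = $11,623; ending inventory = $1,728

Sale 1 (137) [LIFO — newest first]: 71 @ $10 + 66 @ $15 = $1,700
Sale 2 (268) [LIFO — newest first]: 199 @ $11 + 69 @ $12 = $3,017
Sale 3 (583) [LIFO — newest first]: 269 @ $10 + 112 @ $16 + 202 @ $12 = $6,906
Total COGS = $1,700 + $3,017 + $6,906 = $11,623
Ending inventory: 68 @ $15 + 59 @ $12 = $1,728
Check: goods available $13,351 = COGS $11,623 + ending $1,728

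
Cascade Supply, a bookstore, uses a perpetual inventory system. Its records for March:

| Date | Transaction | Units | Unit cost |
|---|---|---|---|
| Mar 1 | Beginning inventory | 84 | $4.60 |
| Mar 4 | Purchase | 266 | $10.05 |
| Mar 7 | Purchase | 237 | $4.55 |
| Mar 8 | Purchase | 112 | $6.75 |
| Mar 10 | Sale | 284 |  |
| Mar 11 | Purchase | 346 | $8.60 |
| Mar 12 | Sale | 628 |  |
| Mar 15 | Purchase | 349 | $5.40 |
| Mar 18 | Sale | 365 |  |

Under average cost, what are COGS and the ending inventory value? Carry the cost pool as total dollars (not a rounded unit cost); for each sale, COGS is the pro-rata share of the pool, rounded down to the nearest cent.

COGS = $9,047.28; ending inventory = $706.97

After Mar 1: 84 on hand, pool $386.40 (≈ $4.6000 each)
After Mar 4: 350 on hand, pool $3,059.70 (≈ $8.7420 each)
After Mar 7: 587 on hand, pool $4,138.05 (≈ $7.0495 each)
After Mar 8: 699 on hand, pool $4,894.05 (≈ $7.0015 each)
Mar 10, sell 284: 284/699 × $4,894.05 → $1,988.42
After Mar 11: 761 on hand, pool $5,881.23 (≈ $7.7283 each)
Mar 12, sell 628: 628/761 × $5,881.23 → $4,853.36
After Mar 15: 482 on hand, pool $2,912.47 (≈ $6.0425 each)
Mar 18, sell 365: 365/482 × $2,912.47 → $2,205.50
Total COGS = $1,988.42 + $4,853.36 + $2,205.50 = $9,047.28
Ending inventory (cost pool remaining) = $706.97
Check: goods available $9,754.25 = COGS $9,047.28 + ending $706.97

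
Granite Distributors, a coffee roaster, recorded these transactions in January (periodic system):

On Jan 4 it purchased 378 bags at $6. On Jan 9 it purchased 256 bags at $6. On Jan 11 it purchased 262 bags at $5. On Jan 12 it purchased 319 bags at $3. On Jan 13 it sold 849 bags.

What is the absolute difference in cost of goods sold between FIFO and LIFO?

$1,004

FIFO COGS: 378 @ $6 + 256 @ $6 + 215 @ $5 = $4,879
LIFO COGS: 319 @ $3 + 262 @ $5 + 256 @ $6 + 12 @ $6 = $3,875
Difference = |$4,879 − $3,875| = $1,004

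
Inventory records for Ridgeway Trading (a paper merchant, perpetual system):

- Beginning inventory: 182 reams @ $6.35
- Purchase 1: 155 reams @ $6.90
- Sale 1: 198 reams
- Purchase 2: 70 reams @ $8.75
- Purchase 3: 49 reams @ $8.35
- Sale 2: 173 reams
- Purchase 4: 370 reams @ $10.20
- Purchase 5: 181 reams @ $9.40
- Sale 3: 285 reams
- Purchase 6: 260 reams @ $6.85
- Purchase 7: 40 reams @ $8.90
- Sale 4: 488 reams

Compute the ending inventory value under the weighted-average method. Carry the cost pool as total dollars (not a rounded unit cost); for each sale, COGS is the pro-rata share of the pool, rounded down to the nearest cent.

Ending inventory = $1,379.98

After Beginning: 182 on hand, pool $1,155.70 (≈ $6.3500 each)
After Purchase 1: 337 on hand, pool $2,225.20 (≈ $6.6030 each)
Sale 1, sell 198: 198/337 × $2,225.20 → $1,307.38
After Purchase 2: 209 on hand, pool $1,530.32 (≈ $7.3221 each)
After Purchase 3: 258 on hand, pool $1,939.47 (≈ $7.5173 each)
Sale 2, sell 173: 173/258 × $1,939.47 → $1,300.49
After Purchase 4: 455 on hand, pool $4,412.98 (≈ $9.6989 each)
After Purchase 5: 636 on hand, pool $6,114.38 (≈ $9.6138 each)
Sale 3, sell 285: 285/636 × $6,114.38 → $2,739.93
After Purchase 6: 611 on hand, pool $5,155.45 (≈ $8.4377 each)
After Purchase 7: 651 on hand, pool $5,511.45 (≈ $8.4661 each)
Sale 4, sell 488: 488/651 × $5,511.45 → $4,131.47
Total COGS = $1,307.38 + $1,300.49 + $2,739.93 + $4,131.47 = $9,479.27
Ending inventory (cost pool remaining) = $1,379.98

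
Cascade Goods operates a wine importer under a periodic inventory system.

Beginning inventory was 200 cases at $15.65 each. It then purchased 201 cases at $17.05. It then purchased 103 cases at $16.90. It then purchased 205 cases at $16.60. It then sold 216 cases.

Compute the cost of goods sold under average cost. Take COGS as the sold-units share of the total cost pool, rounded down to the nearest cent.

COGS = $3,564.68

Sale 1, sell 216: 216/709 × $11,700.75 → $3,564.68
Ending inventory (cost pool remaining) = $8,136.07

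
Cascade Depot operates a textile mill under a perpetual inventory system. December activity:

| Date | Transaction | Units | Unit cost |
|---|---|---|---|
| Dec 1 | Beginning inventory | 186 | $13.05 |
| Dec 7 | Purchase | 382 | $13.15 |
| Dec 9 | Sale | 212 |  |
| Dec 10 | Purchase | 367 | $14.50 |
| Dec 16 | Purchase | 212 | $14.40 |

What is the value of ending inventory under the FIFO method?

Dec 9, 212 sold [FIFO — oldest first]: 186 @ $13.05 + 26 @ $13.15 = $2,769.20
Ending inventory: 356 @ $13.15 + 367 @ $14.50 + 212 @ $14.40 = $13,055.70

Ending inventory = $13,055.70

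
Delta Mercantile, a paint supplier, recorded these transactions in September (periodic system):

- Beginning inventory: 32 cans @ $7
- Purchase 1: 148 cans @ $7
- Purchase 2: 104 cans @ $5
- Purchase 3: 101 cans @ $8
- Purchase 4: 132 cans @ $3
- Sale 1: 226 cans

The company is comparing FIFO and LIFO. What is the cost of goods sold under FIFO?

COGS = $1,490

FIFO COGS: 32 @ $7 + 148 @ $7 + 46 @ $5 = $1,490
LIFO COGS: 132 @ $3 + 94 @ $8 = $1,148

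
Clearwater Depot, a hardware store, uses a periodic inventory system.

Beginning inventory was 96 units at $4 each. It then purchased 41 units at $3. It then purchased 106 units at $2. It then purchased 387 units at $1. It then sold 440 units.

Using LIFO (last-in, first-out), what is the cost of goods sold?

Sale 1 (440) [LIFO — newest first]: 387 @ $1 + 53 @ $2 = $493
Ending inventory: 96 @ $4 + 41 @ $3 + 53 @ $2 = $613
Check: goods available $1,106 = COGS $493 + ending $613

COGS = $493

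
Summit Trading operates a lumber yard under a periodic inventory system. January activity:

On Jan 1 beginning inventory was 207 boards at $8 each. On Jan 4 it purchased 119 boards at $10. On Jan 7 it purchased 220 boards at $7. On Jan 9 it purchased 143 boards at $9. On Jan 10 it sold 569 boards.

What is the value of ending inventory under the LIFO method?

Ending inventory = $960

Jan 10, 569 sold [LIFO — newest first]: 143 @ $9 + 220 @ $7 + 119 @ $10 + 87 @ $8 = $4,713
Ending inventory: 120 @ $8 = $960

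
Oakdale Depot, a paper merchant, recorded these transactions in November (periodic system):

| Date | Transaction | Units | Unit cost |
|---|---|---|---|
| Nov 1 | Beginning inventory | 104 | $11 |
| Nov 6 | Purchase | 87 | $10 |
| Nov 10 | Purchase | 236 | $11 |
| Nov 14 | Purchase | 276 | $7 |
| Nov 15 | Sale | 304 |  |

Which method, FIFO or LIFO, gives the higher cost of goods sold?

FIFO COGS: 104 @ $11 + 87 @ $10 + 113 @ $11 = $3,257
LIFO COGS: 276 @ $7 + 28 @ $11 = $2,240

FIFO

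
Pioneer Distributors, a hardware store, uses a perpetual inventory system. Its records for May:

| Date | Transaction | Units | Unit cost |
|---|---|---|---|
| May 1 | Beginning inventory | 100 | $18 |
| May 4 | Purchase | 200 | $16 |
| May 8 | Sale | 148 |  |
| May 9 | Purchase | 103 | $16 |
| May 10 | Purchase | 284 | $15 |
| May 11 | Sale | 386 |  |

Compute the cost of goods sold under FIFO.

May 8, 148 sold [FIFO — oldest first]: 100 @ $18 + 48 @ $16 = $2,568
May 11, 386 sold [FIFO — oldest first]: 152 @ $16 + 103 @ $16 + 131 @ $15 = $6,045
Total COGS = $2,568 + $6,045 = $8,613
Ending inventory: 153 @ $15 = $2,295

COGS = $8,613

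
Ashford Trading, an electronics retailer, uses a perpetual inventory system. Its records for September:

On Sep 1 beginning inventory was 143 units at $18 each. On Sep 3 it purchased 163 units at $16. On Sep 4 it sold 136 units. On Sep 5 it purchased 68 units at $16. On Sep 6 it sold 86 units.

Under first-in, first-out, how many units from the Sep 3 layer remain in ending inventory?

Sep 4, 136 sold [FIFO — oldest first]: 136 @ $18 = $2,448
Sep 6, 86 sold [FIFO — oldest first]: 7 @ $18 + 79 @ $16 = $1,390
Total COGS = $2,448 + $1,390 = $3,838
Ending inventory: 84 @ $16 + 68 @ $16 = $2,432

84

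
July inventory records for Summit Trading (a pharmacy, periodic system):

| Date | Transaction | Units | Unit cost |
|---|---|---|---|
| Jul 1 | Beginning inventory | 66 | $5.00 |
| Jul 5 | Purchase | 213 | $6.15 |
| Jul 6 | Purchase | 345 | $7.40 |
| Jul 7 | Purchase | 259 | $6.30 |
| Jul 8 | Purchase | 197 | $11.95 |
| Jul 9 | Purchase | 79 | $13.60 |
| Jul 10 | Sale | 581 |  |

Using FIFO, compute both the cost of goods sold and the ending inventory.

COGS = $3,874.75; ending inventory = $5,378.45

Jul 10, 581 sold [FIFO — oldest first]: 66 @ $5.00 + 213 @ $6.15 + 302 @ $7.40 = $3,874.75
Ending inventory: 43 @ $7.40 + 259 @ $6.30 + 197 @ $11.95 + 79 @ $13.60 = $5,378.45
Check: goods available $9,253.20 = COGS $3,874.75 + ending $5,378.45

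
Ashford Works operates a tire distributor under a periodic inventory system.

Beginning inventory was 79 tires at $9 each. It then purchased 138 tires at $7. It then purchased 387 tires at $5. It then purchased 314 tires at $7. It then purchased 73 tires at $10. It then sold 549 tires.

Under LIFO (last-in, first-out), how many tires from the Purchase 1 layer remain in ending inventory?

138

Sale 1 (549) [LIFO — newest first]: 73 @ $10 + 314 @ $7 + 162 @ $5 = $3,738
Ending inventory: 79 @ $9 + 138 @ $7 + 225 @ $5 = $2,802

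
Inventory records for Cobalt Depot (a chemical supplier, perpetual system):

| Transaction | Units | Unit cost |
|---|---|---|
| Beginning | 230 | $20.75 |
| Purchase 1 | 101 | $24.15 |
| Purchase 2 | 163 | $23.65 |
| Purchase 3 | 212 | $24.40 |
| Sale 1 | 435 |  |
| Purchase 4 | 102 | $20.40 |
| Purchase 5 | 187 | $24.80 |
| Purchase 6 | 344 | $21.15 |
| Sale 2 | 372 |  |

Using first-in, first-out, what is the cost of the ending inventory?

Ending inventory = $11,933.60

Sale 1 (435) [FIFO — oldest first]: 230 @ $20.75 + 101 @ $24.15 + 104 @ $23.65 = $9,671.25
Sale 2 (372) [FIFO — oldest first]: 59 @ $23.65 + 212 @ $24.40 + 101 @ $20.40 = $8,628.55
Total COGS = $9,671.25 + $8,628.55 = $18,299.80
Ending inventory: 1 @ $20.40 + 187 @ $24.80 + 344 @ $21.15 = $11,933.60
Check: goods available $30,233.40 = COGS $18,299.80 + ending $11,933.60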